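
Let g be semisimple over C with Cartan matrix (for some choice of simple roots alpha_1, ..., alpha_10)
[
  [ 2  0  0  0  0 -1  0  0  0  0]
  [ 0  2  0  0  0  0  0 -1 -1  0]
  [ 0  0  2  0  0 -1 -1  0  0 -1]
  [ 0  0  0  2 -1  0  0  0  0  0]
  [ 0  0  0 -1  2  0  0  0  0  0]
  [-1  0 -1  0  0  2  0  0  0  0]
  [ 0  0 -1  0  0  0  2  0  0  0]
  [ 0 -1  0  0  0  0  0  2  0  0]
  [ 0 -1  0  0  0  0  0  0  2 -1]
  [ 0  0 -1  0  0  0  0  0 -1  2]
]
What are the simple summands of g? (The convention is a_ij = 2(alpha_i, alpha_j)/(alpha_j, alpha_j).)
A_2 (sl(3)) + E_8

The diagram associated to this matrix has two connected components: the simple roots {alpha_4, alpha_5} form a chain of 2 nodes with single edges (A_2), and {alpha_1, alpha_2, alpha_3, alpha_6, alpha_7, alpha_8, alpha_9, alpha_10} form a chain of 7 nodes with one extra node attached to the third node from one end (E_8). A semisimple Lie algebra decomposes uniquely as the direct sum of simple ideals, one per connected component of its Dynkin diagram, so g ≅ A_2 ⊕ E_8 (dimension 8 + 248 = 256).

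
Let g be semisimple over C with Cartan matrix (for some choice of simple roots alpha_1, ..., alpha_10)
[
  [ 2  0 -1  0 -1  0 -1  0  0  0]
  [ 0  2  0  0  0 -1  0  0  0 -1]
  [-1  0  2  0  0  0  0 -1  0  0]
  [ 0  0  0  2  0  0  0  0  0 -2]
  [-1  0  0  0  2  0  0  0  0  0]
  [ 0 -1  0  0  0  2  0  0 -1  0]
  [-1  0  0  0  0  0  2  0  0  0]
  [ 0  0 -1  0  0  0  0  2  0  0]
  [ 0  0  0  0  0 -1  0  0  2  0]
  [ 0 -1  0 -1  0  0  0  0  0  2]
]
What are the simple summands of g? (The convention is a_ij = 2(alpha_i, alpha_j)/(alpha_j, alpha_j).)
The diagram associated to this matrix has two connected components: the simple roots {alpha_2, alpha_4, alpha_6, alpha_9, alpha_10} form a chain of 5 nodes with a double edge at one end; the terminal node there is the unique long simple root (C_5), and {alpha_1, alpha_3, alpha_5, alpha_7, alpha_8} form a chain of 3 nodes with a fork of two nodes at one end (D_5). A semisimple Lie algebra decomposes uniquely as the direct sum of simple ideals, one per connected component of its Dynkin diagram, so g ≅ C_5 ⊕ D_5 (dimension 55 + 45 = 100).

C5 ⊕ D5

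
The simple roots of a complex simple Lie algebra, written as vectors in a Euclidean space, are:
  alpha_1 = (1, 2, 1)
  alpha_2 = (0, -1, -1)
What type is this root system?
G_2

Compute the Cartan integers a_ij = 2(alpha_i, alpha_j)/(alpha_j, alpha_j); the resulting 2x2 Cartan matrix is
[[2, -3], [-1, 2]].
The roots have two lengths (squared-length ratio 3:1); the short ones are alpha_{2}. The associated Dynkin diagram is two nodes joined by a triple edge (G_2), so the type is G_2.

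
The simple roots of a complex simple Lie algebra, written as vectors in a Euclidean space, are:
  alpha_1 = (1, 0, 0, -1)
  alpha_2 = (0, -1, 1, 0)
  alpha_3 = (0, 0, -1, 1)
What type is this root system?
A_3

Compute the Cartan integers a_ij = 2(alpha_i, alpha_j)/(alpha_j, alpha_j); the resulting 3x3 Cartan matrix is
[[2, 0, -1], [0, 2, -1], [-1, -1, 2]].
All simple roots have the same length, so the diagram is simply laced. The associated Dynkin diagram is a chain of 3 nodes with single edges (A_3), so the type is A_3 (the algebra sl(4)).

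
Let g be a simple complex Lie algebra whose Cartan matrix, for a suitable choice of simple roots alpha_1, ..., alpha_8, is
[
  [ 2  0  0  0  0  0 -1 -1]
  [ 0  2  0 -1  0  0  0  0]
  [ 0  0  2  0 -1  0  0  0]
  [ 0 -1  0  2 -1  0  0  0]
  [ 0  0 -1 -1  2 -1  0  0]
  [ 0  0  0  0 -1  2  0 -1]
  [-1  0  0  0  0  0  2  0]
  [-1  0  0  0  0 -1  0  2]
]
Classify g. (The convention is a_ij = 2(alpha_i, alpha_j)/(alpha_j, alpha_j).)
The matrix has rank 8 with 2's on the diagonal. Reading the off-diagonal entries as Dynkin edges (a single edge where a_ij = a_ji = -1; a double or triple edge where a_ij * a_ji = 2 or 3), the diagram is a chain of 7 nodes with one extra node attached to the third node from one end (E_8). One simple-root ordering that puts it in standard form is (alpha_2, alpha_3, alpha_4, alpha_5, alpha_6, alpha_8, alpha_1, alpha_7). So the algebra is type E_8.

E8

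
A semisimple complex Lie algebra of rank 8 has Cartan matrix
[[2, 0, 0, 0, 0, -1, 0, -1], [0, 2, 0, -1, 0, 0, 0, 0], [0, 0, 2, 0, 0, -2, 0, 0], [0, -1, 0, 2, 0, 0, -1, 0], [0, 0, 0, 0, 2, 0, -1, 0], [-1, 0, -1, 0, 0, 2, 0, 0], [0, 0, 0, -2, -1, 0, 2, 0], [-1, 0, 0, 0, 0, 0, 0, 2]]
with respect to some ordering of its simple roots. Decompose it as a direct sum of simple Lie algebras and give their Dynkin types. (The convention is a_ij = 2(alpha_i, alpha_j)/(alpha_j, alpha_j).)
The diagram associated to this matrix has two connected components: the simple roots {alpha_1, alpha_3, alpha_6, alpha_8} form a chain of 4 nodes with a double edge at one end; the terminal node there is the unique long simple root (C_4), and {alpha_2, alpha_4, alpha_5, alpha_7} form a chain of 4 nodes with a double edge between the middle two (F_4). A semisimple Lie algebra decomposes uniquely as the direct sum of simple ideals, one per connected component of its Dynkin diagram, so g ≅ C_4 ⊕ F_4 (dimension 36 + 52 = 88).

C_4 ⊕ F_4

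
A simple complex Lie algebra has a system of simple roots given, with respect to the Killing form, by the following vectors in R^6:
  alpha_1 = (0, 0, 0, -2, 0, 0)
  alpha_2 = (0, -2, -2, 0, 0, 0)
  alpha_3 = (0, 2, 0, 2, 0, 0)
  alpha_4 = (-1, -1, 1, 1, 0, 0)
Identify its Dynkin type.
F4

Compute the Cartan integers a_ij = 2(alpha_i, alpha_j)/(alpha_j, alpha_j); the resulting 4x4 Cartan matrix is
[[2, 0, -1, -1], [0, 2, -1, 0], [-2, -1, 2, 0], [-1, 0, 0, 2]].
The roots have two lengths (squared-length ratio 2:1); the short ones are alpha_{1,4}. The associated Dynkin diagram is a chain of 4 nodes with a double edge between the middle two (F_4), so the type is F_4.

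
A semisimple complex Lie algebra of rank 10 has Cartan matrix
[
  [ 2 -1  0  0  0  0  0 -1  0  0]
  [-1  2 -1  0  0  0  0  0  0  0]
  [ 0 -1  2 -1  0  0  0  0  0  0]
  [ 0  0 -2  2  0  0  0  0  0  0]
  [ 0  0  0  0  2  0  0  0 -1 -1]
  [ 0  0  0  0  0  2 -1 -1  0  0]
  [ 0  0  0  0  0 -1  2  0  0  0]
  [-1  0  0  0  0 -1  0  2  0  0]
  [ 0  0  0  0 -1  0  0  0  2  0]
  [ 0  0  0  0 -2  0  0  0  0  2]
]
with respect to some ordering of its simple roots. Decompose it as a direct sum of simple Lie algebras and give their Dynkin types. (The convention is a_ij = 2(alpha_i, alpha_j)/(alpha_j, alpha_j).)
The diagram associated to this matrix has two connected components: the simple roots {alpha_5, alpha_9, alpha_10} form a chain of 3 nodes with a double edge at one end; the terminal node there is the unique long simple root (C_3), and {alpha_1, alpha_2, alpha_3, alpha_4, alpha_6, alpha_7, alpha_8} form a chain of 7 nodes with a double edge at one end; the terminal node there is the unique long simple root (C_7). A semisimple Lie algebra decomposes uniquely as the direct sum of simple ideals, one per connected component of its Dynkin diagram, so g ≅ C_3 ⊕ C_7 (dimension 21 + 105 = 126).

type C_3 + type C_7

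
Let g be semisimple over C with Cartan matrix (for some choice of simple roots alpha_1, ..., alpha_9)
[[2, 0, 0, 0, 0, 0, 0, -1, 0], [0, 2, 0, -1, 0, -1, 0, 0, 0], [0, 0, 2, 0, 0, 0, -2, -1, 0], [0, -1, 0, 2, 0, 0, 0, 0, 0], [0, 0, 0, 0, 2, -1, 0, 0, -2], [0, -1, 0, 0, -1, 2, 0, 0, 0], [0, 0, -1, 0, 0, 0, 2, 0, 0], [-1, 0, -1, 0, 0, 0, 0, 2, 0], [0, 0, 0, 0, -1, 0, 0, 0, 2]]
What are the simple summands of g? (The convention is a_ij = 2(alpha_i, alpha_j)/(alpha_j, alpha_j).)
type B_4 + type B_5

The diagram associated to this matrix has two connected components: the simple roots {alpha_1, alpha_3, alpha_7, alpha_8} form a chain of 4 nodes with a double edge at one end; the terminal node there is the unique short simple root (B_4), and {alpha_2, alpha_4, alpha_5, alpha_6, alpha_9} form a chain of 5 nodes with a double edge at one end; the terminal node there is the unique short simple root (B_5). A semisimple Lie algebra decomposes uniquely as the direct sum of simple ideals, one per connected component of its Dynkin diagram, so g ≅ B_4 ⊕ B_5 (dimension 36 + 55 = 91).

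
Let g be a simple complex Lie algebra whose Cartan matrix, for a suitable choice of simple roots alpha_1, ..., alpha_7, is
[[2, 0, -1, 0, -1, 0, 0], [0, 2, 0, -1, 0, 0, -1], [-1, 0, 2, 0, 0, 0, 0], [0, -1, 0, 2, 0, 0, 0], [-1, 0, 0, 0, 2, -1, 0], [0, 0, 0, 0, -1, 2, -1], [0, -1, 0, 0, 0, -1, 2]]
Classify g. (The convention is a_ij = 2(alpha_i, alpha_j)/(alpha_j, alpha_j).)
A7

The matrix has rank 7 with 2's on the diagonal. Reading the off-diagonal entries as Dynkin edges (a single edge where a_ij = a_ji = -1; a double or triple edge where a_ij * a_ji = 2 or 3), the diagram is a chain of 7 nodes with single edges (A_7). One simple-root ordering that puts it in standard form is (alpha_3, alpha_1, alpha_5, alpha_6, alpha_7, alpha_2, alpha_4). So the algebra is type A_7, i.e. sl(8).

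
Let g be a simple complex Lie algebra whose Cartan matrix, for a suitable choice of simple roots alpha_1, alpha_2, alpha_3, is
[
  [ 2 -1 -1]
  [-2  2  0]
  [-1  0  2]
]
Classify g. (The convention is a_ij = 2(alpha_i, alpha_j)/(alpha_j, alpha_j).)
C_3

The matrix has rank 3 with 2's on the diagonal. Reading the off-diagonal entries as Dynkin edges (a single edge where a_ij = a_ji = -1; a double or triple edge where a_ij * a_ji = 2 or 3), the diagram is a chain of 3 nodes with a double edge at one end; the terminal node there is the unique long simple root (C_3). One simple-root ordering that puts it in standard form is (alpha_3, alpha_1, alpha_2). So the algebra is type C_3, i.e. sp(6).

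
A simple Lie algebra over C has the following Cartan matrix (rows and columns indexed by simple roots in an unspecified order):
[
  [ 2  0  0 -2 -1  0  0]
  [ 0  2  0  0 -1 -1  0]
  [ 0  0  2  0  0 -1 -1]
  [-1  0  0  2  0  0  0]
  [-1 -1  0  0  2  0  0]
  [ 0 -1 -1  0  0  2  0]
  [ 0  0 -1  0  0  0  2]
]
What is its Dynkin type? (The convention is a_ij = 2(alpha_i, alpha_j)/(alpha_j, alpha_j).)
The matrix has rank 7 with 2's on the diagonal. Reading the off-diagonal entries as Dynkin edges (a single edge where a_ij = a_ji = -1; a double or triple edge where a_ij * a_ji = 2 or 3), the diagram is a chain of 7 nodes with a double edge at one end; the terminal node there is the unique short simple root (B_7). One simple-root ordering that puts it in standard form is (alpha_7, alpha_3, alpha_6, alpha_2, alpha_5, alpha_1, alpha_4). So the algebra is type B_7, i.e. so(15).

B7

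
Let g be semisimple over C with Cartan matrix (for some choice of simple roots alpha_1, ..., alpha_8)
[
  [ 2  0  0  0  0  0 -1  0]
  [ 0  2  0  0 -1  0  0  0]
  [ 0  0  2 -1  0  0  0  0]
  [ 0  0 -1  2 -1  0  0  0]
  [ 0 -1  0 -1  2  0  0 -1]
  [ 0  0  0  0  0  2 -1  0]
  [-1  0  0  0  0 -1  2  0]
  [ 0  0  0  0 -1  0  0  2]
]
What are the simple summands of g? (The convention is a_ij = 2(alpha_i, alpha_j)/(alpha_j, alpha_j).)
A_3 ⊕ D_5

The diagram associated to this matrix has two connected components: the simple roots {alpha_1, alpha_6, alpha_7} form a chain of 3 nodes with single edges (A_3), and {alpha_2, alpha_3, alpha_4, alpha_5, alpha_8} form a chain of 3 nodes with a fork of two nodes at one end (D_5). A semisimple Lie algebra decomposes uniquely as the direct sum of simple ideals, one per connected component of its Dynkin diagram, so g ≅ A_3 ⊕ D_5 (dimension 15 + 45 = 60).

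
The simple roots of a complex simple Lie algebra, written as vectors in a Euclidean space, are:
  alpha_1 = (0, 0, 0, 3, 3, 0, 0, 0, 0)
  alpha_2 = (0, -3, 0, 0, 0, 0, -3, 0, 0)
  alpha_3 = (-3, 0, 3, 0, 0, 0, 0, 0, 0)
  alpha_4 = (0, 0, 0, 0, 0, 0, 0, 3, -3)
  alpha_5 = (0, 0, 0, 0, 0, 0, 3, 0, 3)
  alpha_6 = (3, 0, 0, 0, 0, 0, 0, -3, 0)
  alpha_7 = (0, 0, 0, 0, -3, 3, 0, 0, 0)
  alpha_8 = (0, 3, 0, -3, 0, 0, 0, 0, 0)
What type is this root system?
type A_8

Compute the Cartan integers a_ij = 2(alpha_i, alpha_j)/(alpha_j, alpha_j); the resulting 8x8 Cartan matrix is
[[2, 0, 0, 0, 0, 0, -1, -1], [0, 2, 0, 0, -1, 0, 0, -1], [0, 0, 2, 0, 0, -1, 0, 0], [0, 0, 0, 2, -1, -1, 0, 0], [0, -1, 0, -1, 2, 0, 0, 0], [0, 0, -1, -1, 0, 2, 0, 0], [-1, 0, 0, 0, 0, 0, 2, 0], [-1, -1, 0, 0, 0, 0, 0, 2]].
All simple roots have the same length, so the diagram is simply laced. The associated Dynkin diagram is a chain of 8 nodes with single edges (A_8), so the type is A_8 (the algebra sl(9)).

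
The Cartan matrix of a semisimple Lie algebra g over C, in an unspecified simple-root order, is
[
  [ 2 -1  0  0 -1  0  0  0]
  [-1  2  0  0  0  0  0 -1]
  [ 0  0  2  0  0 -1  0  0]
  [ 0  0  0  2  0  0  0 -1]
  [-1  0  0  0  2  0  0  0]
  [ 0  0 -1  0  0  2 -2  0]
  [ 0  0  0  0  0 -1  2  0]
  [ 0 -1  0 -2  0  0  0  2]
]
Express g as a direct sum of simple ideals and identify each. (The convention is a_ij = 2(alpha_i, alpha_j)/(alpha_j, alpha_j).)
The diagram associated to this matrix has two connected components: the simple roots {alpha_3, alpha_6, alpha_7} form a chain of 3 nodes with a double edge at one end; the terminal node there is the unique short simple root (B_3), and {alpha_1, alpha_2, alpha_4, alpha_5, alpha_8} form a chain of 5 nodes with a double edge at one end; the terminal node there is the unique short simple root (B_5). A semisimple Lie algebra decomposes uniquely as the direct sum of simple ideals, one per connected component of its Dynkin diagram, so g ≅ B_3 ⊕ B_5 (dimension 21 + 55 = 76).

type B_3 + type B_5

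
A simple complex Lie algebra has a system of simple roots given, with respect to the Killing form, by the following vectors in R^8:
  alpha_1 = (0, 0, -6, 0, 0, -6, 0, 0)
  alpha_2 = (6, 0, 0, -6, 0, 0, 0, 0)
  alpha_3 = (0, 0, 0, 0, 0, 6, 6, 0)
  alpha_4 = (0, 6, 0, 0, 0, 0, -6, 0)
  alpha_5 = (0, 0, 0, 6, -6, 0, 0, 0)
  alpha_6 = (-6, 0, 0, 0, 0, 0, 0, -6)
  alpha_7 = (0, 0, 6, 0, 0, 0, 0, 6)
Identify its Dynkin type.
Compute the Cartan integers a_ij = 2(alpha_i, alpha_j)/(alpha_j, alpha_j); the resulting 7x7 Cartan matrix is
[[2, 0, -1, 0, 0, 0, -1], [0, 2, 0, 0, -1, -1, 0], [-1, 0, 2, -1, 0, 0, 0], [0, 0, -1, 2, 0, 0, 0], [0, -1, 0, 0, 2, 0, 0], [0, -1, 0, 0, 0, 2, -1], [-1, 0, 0, 0, 0, -1, 2]].
All simple roots have the same length, so the diagram is simply laced. The associated Dynkin diagram is a chain of 7 nodes with single edges (A_7), so the type is A_7 (the algebra sl(8)).

A_7 (sl(8))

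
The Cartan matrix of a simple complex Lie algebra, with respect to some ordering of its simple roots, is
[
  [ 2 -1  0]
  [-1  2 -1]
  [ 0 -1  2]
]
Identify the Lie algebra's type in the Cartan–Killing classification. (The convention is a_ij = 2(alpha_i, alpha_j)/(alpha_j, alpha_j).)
The matrix has rank 3 with 2's on the diagonal. Reading the off-diagonal entries as Dynkin edges (a single edge where a_ij = a_ji = -1; a double or triple edge where a_ij * a_ji = 2 or 3), the diagram is a chain of 3 nodes with single edges (A_3). One simple-root ordering that puts it in standard form is (alpha_1, alpha_2, alpha_3). So the algebra is type A_3, i.e. sl(4).

A3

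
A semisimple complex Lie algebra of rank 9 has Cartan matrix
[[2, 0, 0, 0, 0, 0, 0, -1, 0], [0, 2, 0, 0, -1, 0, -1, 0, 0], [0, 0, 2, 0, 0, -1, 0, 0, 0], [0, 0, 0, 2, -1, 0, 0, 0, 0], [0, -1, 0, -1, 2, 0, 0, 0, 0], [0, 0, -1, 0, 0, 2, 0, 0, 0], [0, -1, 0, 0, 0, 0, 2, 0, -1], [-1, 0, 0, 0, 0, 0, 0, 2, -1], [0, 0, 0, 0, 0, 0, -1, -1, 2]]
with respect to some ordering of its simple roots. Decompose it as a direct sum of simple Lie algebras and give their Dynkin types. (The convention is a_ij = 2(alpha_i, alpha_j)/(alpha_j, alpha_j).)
A_2 (sl(3)) + A_7 (sl(8))

The diagram associated to this matrix has two connected components: the simple roots {alpha_3, alpha_6} form a chain of 2 nodes with single edges (A_2), and {alpha_1, alpha_2, alpha_4, alpha_5, alpha_7, alpha_8, alpha_9} form a chain of 7 nodes with single edges (A_7). A semisimple Lie algebra decomposes uniquely as the direct sum of simple ideals, one per connected component of its Dynkin diagram, so g ≅ A_2 ⊕ A_7 (dimension 8 + 63 = 71).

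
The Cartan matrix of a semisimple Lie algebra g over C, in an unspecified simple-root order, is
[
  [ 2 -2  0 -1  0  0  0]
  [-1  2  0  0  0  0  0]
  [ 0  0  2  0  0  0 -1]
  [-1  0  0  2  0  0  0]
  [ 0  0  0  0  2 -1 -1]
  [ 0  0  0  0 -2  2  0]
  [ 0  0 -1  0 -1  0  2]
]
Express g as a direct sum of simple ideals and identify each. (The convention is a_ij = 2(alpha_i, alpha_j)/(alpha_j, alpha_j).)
The diagram associated to this matrix has two connected components: the simple roots {alpha_1, alpha_2, alpha_4} form a chain of 3 nodes with a double edge at one end; the terminal node there is the unique short simple root (B_3), and {alpha_3, alpha_5, alpha_6, alpha_7} form a chain of 4 nodes with a double edge at one end; the terminal node there is the unique long simple root (C_4). A semisimple Lie algebra decomposes uniquely as the direct sum of simple ideals, one per connected component of its Dynkin diagram, so g ≅ B_3 ⊕ C_4 (dimension 21 + 36 = 57).

B_3 ⊕ C_4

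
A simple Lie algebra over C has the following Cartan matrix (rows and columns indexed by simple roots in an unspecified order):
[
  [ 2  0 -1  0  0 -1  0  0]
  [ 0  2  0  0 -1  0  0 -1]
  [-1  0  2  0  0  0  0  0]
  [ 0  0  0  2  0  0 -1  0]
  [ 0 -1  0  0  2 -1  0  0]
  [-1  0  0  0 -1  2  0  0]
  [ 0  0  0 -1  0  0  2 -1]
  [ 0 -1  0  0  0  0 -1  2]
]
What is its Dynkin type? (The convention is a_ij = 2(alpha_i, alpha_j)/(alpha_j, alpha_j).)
The matrix has rank 8 with 2's on the diagonal. Reading the off-diagonal entries as Dynkin edges (a single edge where a_ij = a_ji = -1; a double or triple edge where a_ij * a_ji = 2 or 3), the diagram is a chain of 8 nodes with single edges (A_8). One simple-root ordering that puts it in standard form is (alpha_3, alpha_1, alpha_6, alpha_5, alpha_2, alpha_8, alpha_7, alpha_4). So the algebra is type A_8, i.e. sl(9).

type A_8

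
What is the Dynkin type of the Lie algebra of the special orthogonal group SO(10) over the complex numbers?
This is so(10) with 10 even, which has dimension 10(10-1)/2 = 45 and rank 10/2 = 5. In the classification of classical Lie algebras, the orthogonal algebra so(2n) in an even number of variables has type D_n; here n = 5, so the Dynkin diagram is a chain of 3 nodes with a fork of two nodes at one end (D_5). Hence the type is D_5.

D_5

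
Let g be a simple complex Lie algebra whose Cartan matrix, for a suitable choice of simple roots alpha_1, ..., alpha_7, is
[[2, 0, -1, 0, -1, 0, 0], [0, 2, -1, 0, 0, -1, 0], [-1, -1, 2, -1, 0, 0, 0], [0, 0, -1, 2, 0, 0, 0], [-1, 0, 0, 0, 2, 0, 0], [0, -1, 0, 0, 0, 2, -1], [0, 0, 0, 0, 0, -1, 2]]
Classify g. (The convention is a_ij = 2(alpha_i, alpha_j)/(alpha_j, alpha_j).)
The matrix has rank 7 with 2's on the diagonal. Reading the off-diagonal entries as Dynkin edges (a single edge where a_ij = a_ji = -1; a double or triple edge where a_ij * a_ji = 2 or 3), the diagram is a chain of 6 nodes with one extra node attached to the third node from one end (E_7). One simple-root ordering that puts it in standard form is (alpha_5, alpha_4, alpha_1, alpha_3, alpha_2, alpha_6, alpha_7). So the algebra is type E_7.

E_7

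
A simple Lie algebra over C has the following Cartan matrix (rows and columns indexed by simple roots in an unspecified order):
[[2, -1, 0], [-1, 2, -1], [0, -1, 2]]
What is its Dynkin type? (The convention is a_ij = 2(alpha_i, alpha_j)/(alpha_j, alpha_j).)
The matrix has rank 3 with 2's on the diagonal. Reading the off-diagonal entries as Dynkin edges (a single edge where a_ij = a_ji = -1; a double or triple edge where a_ij * a_ji = 2 or 3), the diagram is a chain of 3 nodes with single edges (A_3). One simple-root ordering that puts it in standard form is (alpha_3, alpha_2, alpha_1). So the algebra is type A_3, i.e. sl(4).

A_3 (sl(4))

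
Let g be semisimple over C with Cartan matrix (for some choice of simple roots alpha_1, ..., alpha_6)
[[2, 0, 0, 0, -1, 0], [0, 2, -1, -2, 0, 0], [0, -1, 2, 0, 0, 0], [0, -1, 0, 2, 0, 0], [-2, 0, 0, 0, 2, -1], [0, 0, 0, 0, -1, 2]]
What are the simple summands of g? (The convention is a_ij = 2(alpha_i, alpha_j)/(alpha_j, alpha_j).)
B3 + B3

The diagram associated to this matrix has two connected components: the simple roots {alpha_1, alpha_5, alpha_6} form a chain of 3 nodes with a double edge at one end; the terminal node there is the unique short simple root (B_3), and {alpha_2, alpha_3, alpha_4} form a chain of 3 nodes with a double edge at one end; the terminal node there is the unique short simple root (B_3). A semisimple Lie algebra decomposes uniquely as the direct sum of simple ideals, one per connected component of its Dynkin diagram, so g ≅ B_3 ⊕ B_3 (dimension 21 + 21 = 42).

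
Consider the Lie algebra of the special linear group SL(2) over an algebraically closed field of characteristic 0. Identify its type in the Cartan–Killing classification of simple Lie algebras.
A_1 (sl(2))

This is sl(2), which has dimension 2^2 - 1 = 3 and rank 2 - 1 = 1 (a Cartan subalgebra is the diagonal traceless matrices). In the classification of classical Lie algebras, the special linear algebra sl(n+1) has type A_n; here n = 1, so the Dynkin diagram is a chain of 1 nodes with single edges (A_1). Hence the type is A_1.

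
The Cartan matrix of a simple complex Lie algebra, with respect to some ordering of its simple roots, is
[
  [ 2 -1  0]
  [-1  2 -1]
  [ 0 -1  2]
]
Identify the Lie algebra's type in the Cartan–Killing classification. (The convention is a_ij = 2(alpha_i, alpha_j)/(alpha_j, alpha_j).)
A_3

The matrix has rank 3 with 2's on the diagonal. Reading the off-diagonal entries as Dynkin edges (a single edge where a_ij = a_ji = -1; a double or triple edge where a_ij * a_ji = 2 or 3), the diagram is a chain of 3 nodes with single edges (A_3). One simple-root ordering that puts it in standard form is (alpha_1, alpha_2, alpha_3). So the algebra is type A_3, i.e. sl(4).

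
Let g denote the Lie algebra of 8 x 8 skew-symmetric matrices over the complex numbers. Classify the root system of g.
D4

This is so(8) with 8 even, which has dimension 8(8-1)/2 = 28 and rank 8/2 = 4. In the classification of classical Lie algebras, the orthogonal algebra so(2n) in an even number of variables has type D_n; here n = 4, so the Dynkin diagram is a chain of 2 nodes with a fork of two nodes at one end (D_4). Hence the type is D_4.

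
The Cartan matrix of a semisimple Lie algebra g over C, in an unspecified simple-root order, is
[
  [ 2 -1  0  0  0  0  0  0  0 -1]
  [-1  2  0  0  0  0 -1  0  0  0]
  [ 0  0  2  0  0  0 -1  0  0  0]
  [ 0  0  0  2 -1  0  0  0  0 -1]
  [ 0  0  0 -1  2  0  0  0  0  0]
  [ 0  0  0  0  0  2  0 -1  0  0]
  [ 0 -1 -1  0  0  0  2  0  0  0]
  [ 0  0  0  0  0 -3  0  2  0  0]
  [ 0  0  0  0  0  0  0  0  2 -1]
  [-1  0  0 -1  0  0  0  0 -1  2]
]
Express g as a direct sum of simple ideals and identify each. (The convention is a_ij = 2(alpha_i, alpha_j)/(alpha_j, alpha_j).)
E8 + G2

The diagram associated to this matrix has two connected components: the simple roots {alpha_1, alpha_2, alpha_3, alpha_4, alpha_5, alpha_7, alpha_9, alpha_10} form a chain of 7 nodes with one extra node attached to the third node from one end (E_8), and {alpha_6, alpha_8} form two nodes joined by a triple edge (G_2). A semisimple Lie algebra decomposes uniquely as the direct sum of simple ideals, one per connected component of its Dynkin diagram, so g ≅ E_8 ⊕ G_2 (dimension 248 + 14 = 262).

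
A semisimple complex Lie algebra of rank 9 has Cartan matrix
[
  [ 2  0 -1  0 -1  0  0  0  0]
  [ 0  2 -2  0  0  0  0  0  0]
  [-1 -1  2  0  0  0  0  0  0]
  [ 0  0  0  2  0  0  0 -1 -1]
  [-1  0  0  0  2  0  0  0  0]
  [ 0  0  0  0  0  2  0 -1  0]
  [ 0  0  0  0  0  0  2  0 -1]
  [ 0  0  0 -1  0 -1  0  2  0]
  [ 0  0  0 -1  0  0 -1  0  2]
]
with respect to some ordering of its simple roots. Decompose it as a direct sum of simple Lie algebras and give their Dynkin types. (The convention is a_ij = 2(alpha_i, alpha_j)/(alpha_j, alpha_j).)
A5 ⊕ C4

The diagram associated to this matrix has two connected components: the simple roots {alpha_4, alpha_6, alpha_7, alpha_8, alpha_9} form a chain of 5 nodes with single edges (A_5), and {alpha_1, alpha_2, alpha_3, alpha_5} form a chain of 4 nodes with a double edge at one end; the terminal node there is the unique long simple root (C_4). A semisimple Lie algebra decomposes uniquely as the direct sum of simple ideals, one per connected component of its Dynkin diagram, so g ≅ A_5 ⊕ C_4 (dimension 35 + 36 = 71).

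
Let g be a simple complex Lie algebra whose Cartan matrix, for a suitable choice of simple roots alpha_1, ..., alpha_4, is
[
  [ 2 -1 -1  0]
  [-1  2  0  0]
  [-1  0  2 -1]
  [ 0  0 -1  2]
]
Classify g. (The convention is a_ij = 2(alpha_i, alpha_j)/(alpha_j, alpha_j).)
A_4 (sl(5))

The matrix has rank 4 with 2's on the diagonal. Reading the off-diagonal entries as Dynkin edges (a single edge where a_ij = a_ji = -1; a double or triple edge where a_ij * a_ji = 2 or 3), the diagram is a chain of 4 nodes with single edges (A_4). One simple-root ordering that puts it in standard form is (alpha_2, alpha_1, alpha_3, alpha_4). So the algebra is type A_4, i.e. sl(5).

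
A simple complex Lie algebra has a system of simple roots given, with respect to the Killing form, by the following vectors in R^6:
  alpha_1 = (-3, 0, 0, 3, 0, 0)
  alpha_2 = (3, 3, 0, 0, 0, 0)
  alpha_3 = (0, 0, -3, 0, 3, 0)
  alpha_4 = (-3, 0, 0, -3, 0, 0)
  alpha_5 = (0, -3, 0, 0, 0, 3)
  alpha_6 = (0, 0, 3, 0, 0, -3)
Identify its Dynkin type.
Compute the Cartan integers a_ij = 2(alpha_i, alpha_j)/(alpha_j, alpha_j); the resulting 6x6 Cartan matrix is
[[2, -1, 0, 0, 0, 0], [-1, 2, 0, -1, -1, 0], [0, 0, 2, 0, 0, -1], [0, -1, 0, 2, 0, 0], [0, -1, 0, 0, 2, -1], [0, 0, -1, 0, -1, 2]].
All simple roots have the same length, so the diagram is simply laced. The associated Dynkin diagram is a chain of 4 nodes with a fork of two nodes at one end (D_6), so the type is D_6 (the algebra so(12)).

D_6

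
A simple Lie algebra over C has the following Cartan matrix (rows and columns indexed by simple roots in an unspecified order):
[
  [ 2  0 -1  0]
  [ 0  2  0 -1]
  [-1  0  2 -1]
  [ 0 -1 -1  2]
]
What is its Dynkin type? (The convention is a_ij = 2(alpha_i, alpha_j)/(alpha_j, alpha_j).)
The matrix has rank 4 with 2's on the diagonal. Reading the off-diagonal entries as Dynkin edges (a single edge where a_ij = a_ji = -1; a double or triple edge where a_ij * a_ji = 2 or 3), the diagram is a chain of 4 nodes with single edges (A_4). One simple-root ordering that puts it in standard form is (alpha_2, alpha_4, alpha_3, alpha_1). So the algebra is type A_4, i.e. sl(5).

A4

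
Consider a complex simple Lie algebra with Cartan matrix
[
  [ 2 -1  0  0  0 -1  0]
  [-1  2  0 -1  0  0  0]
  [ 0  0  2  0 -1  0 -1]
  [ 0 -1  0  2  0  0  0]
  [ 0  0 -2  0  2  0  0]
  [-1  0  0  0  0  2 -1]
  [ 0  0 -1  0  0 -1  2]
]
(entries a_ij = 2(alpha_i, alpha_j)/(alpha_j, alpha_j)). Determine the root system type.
type C_7

The matrix has rank 7 with 2's on the diagonal. Reading the off-diagonal entries as Dynkin edges (a single edge where a_ij = a_ji = -1; a double or triple edge where a_ij * a_ji = 2 or 3), the diagram is a chain of 7 nodes with a double edge at one end; the terminal node there is the unique long simple root (C_7). One simple-root ordering that puts it in standard form is (alpha_4, alpha_2, alpha_1, alpha_6, alpha_7, alpha_3, alpha_5). So the algebra is type C_7, i.e. sp(14).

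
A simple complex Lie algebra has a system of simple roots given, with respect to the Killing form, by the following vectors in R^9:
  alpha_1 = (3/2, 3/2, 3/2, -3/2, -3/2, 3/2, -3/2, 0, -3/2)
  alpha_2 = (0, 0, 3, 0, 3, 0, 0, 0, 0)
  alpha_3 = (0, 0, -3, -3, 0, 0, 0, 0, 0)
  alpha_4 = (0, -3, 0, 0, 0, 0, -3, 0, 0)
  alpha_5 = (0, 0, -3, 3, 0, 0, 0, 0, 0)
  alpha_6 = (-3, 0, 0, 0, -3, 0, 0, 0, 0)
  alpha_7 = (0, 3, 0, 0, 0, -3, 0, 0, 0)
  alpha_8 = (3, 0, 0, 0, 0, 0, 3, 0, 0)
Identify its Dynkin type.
Compute the Cartan integers a_ij = 2(alpha_i, alpha_j)/(alpha_j, alpha_j); the resulting 8x8 Cartan matrix is
[[2, 0, 0, 0, -1, 0, 0, 0], [0, 2, -1, 0, -1, -1, 0, 0], [0, -1, 2, 0, 0, 0, 0, 0], [0, 0, 0, 2, 0, 0, -1, -1], [-1, -1, 0, 0, 2, 0, 0, 0], [0, -1, 0, 0, 0, 2, 0, -1], [0, 0, 0, -1, 0, 0, 2, 0], [0, 0, 0, -1, 0, -1, 0, 2]].
All simple roots have the same length, so the diagram is simply laced. The associated Dynkin diagram is a chain of 7 nodes with one extra node attached to the third node from one end (E_8), so the type is E_8.

E_8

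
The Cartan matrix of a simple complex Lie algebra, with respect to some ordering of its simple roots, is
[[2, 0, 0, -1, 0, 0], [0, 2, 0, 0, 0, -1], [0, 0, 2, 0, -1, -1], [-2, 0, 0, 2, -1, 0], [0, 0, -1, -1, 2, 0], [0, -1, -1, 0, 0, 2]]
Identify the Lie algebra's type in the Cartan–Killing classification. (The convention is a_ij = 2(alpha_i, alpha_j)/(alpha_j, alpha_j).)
B6

The matrix has rank 6 with 2's on the diagonal. Reading the off-diagonal entries as Dynkin edges (a single edge where a_ij = a_ji = -1; a double or triple edge where a_ij * a_ji = 2 or 3), the diagram is a chain of 6 nodes with a double edge at one end; the terminal node there is the unique short simple root (B_6). One simple-root ordering that puts it in standard form is (alpha_2, alpha_6, alpha_3, alpha_5, alpha_4, alpha_1). So the algebra is type B_6, i.e. so(13).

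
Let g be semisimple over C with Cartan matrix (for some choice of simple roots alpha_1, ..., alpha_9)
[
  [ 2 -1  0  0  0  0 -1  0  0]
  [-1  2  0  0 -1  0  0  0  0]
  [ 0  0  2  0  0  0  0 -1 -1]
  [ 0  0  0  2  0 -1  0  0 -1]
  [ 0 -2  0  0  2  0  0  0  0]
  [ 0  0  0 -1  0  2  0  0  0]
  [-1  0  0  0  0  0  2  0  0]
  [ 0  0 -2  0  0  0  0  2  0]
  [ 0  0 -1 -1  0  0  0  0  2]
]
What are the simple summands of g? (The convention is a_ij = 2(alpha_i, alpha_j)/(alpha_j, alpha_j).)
C4 + C5

The diagram associated to this matrix has two connected components: the simple roots {alpha_1, alpha_2, alpha_5, alpha_7} form a chain of 4 nodes with a double edge at one end; the terminal node there is the unique long simple root (C_4), and {alpha_3, alpha_4, alpha_6, alpha_8, alpha_9} form a chain of 5 nodes with a double edge at one end; the terminal node there is the unique long simple root (C_5). A semisimple Lie algebra decomposes uniquely as the direct sum of simple ideals, one per connected component of its Dynkin diagram, so g ≅ C_4 ⊕ C_5 (dimension 36 + 55 = 91).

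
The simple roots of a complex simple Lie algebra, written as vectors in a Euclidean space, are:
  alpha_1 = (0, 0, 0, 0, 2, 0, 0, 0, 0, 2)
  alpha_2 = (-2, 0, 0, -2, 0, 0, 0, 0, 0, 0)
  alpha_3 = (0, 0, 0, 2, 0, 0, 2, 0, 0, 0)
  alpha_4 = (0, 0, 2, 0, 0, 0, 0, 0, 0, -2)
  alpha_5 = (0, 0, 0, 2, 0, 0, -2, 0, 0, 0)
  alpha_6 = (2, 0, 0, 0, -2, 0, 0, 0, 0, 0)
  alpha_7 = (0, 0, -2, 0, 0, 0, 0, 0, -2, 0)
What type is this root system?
D7

Compute the Cartan integers a_ij = 2(alpha_i, alpha_j)/(alpha_j, alpha_j); the resulting 7x7 Cartan matrix is
[[2, 0, 0, -1, 0, -1, 0], [0, 2, -1, 0, -1, -1, 0], [0, -1, 2, 0, 0, 0, 0], [-1, 0, 0, 2, 0, 0, -1], [0, -1, 0, 0, 2, 0, 0], [-1, -1, 0, 0, 0, 2, 0], [0, 0, 0, -1, 0, 0, 2]].
All simple roots have the same length, so the diagram is simply laced. The associated Dynkin diagram is a chain of 5 nodes with a fork of two nodes at one end (D_7), so the type is D_7 (the algebra so(14)).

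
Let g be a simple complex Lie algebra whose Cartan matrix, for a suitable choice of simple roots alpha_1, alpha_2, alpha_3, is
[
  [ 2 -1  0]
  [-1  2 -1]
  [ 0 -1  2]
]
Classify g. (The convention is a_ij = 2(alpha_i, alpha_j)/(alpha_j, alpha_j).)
A3

The matrix has rank 3 with 2's on the diagonal. Reading the off-diagonal entries as Dynkin edges (a single edge where a_ij = a_ji = -1; a double or triple edge where a_ij * a_ji = 2 or 3), the diagram is a chain of 3 nodes with single edges (A_3). One simple-root ordering that puts it in standard form is (alpha_1, alpha_2, alpha_3). So the algebra is type A_3, i.e. sl(4).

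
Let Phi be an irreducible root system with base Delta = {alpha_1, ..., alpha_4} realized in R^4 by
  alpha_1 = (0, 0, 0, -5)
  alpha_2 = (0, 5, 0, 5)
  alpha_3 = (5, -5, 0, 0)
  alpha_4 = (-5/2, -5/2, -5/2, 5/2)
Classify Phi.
Compute the Cartan integers a_ij = 2(alpha_i, alpha_j)/(alpha_j, alpha_j); the resulting 4x4 Cartan matrix is
[[2, -1, 0, -1], [-2, 2, -1, 0], [0, -1, 2, 0], [-1, 0, 0, 2]].
The roots have two lengths (squared-length ratio 2:1); the short ones are alpha_{1,4}. The associated Dynkin diagram is a chain of 4 nodes with a double edge between the middle two (F_4), so the type is F_4.

F_4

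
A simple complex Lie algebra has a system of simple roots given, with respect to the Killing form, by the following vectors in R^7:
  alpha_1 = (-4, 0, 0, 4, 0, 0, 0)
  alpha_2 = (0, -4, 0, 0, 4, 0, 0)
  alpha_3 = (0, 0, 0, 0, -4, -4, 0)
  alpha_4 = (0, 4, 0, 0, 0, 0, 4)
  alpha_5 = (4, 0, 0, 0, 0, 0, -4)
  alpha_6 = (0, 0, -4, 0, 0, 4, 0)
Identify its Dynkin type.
A_6 (sl(7))

Compute the Cartan integers a_ij = 2(alpha_i, alpha_j)/(alpha_j, alpha_j); the resulting 6x6 Cartan matrix is
[[2, 0, 0, 0, -1, 0], [0, 2, -1, -1, 0, 0], [0, -1, 2, 0, 0, -1], [0, -1, 0, 2, -1, 0], [-1, 0, 0, -1, 2, 0], [0, 0, -1, 0, 0, 2]].
All simple roots have the same length, so the diagram is simply laced. The associated Dynkin diagram is a chain of 6 nodes with single edges (A_6), so the type is A_6 (the algebra sl(7)).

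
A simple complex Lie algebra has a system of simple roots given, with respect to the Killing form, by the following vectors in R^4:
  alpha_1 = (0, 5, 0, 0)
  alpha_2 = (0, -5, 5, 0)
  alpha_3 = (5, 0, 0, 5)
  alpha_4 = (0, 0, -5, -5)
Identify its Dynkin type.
B_4

Compute the Cartan integers a_ij = 2(alpha_i, alpha_j)/(alpha_j, alpha_j); the resulting 4x4 Cartan matrix is
[[2, -1, 0, 0], [-2, 2, 0, -1], [0, 0, 2, -1], [0, -1, -1, 2]].
The roots have two lengths (squared-length ratio 2:1); the short ones are alpha_{1}. The associated Dynkin diagram is a chain of 4 nodes with a double edge at one end; the terminal node there is the unique short simple root (B_4), so the type is B_4 (the algebra so(9)).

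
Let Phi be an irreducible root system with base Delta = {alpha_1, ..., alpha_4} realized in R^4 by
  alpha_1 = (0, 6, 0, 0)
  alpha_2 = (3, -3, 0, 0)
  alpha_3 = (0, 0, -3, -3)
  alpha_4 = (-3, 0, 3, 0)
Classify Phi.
C4

Compute the Cartan integers a_ij = 2(alpha_i, alpha_j)/(alpha_j, alpha_j); the resulting 4x4 Cartan matrix is
[[2, -2, 0, 0], [-1, 2, 0, -1], [0, 0, 2, -1], [0, -1, -1, 2]].
The roots have two lengths (squared-length ratio 2:1); the short ones are alpha_{2,3,4}. The associated Dynkin diagram is a chain of 4 nodes with a double edge at one end; the terminal node there is the unique long simple root (C_4), so the type is C_4 (the algebra sp(8)).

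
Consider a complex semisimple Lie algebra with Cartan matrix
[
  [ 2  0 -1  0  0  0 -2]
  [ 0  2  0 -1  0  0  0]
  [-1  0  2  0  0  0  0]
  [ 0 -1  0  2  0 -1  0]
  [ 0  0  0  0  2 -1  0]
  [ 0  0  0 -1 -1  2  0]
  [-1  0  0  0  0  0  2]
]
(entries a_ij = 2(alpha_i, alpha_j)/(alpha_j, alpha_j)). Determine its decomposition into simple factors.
The diagram associated to this matrix has two connected components: the simple roots {alpha_2, alpha_4, alpha_5, alpha_6} form a chain of 4 nodes with single edges (A_4), and {alpha_1, alpha_3, alpha_7} form a chain of 3 nodes with a double edge at one end; the terminal node there is the unique short simple root (B_3). A semisimple Lie algebra decomposes uniquely as the direct sum of simple ideals, one per connected component of its Dynkin diagram, so g ≅ A_4 ⊕ B_3 (dimension 24 + 21 = 45).

A4 + B3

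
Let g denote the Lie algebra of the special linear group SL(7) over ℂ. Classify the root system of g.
A_6 (sl(7))

This is sl(7), which has dimension 7^2 - 1 = 48 and rank 7 - 1 = 6 (a Cartan subalgebra is the diagonal traceless matrices). In the classification of classical Lie algebras, the special linear algebra sl(n+1) has type A_n; here n = 6, so the Dynkin diagram is a chain of 6 nodes with single edges (A_6). Hence the type is A_6.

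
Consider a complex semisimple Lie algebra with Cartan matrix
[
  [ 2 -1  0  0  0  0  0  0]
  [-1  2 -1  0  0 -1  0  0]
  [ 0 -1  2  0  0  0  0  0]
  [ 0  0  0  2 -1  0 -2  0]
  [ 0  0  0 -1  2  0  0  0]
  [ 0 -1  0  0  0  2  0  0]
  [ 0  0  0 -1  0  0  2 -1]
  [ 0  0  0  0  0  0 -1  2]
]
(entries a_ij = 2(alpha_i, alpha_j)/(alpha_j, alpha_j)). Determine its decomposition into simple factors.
The diagram associated to this matrix has two connected components: the simple roots {alpha_1, alpha_2, alpha_3, alpha_6} form a chain of 2 nodes with a fork of two nodes at one end (D_4), and {alpha_4, alpha_5, alpha_7, alpha_8} form a chain of 4 nodes with a double edge between the middle two (F_4). A semisimple Lie algebra decomposes uniquely as the direct sum of simple ideals, one per connected component of its Dynkin diagram, so g ≅ D_4 ⊕ F_4 (dimension 28 + 52 = 80).

D_4 ⊕ F_4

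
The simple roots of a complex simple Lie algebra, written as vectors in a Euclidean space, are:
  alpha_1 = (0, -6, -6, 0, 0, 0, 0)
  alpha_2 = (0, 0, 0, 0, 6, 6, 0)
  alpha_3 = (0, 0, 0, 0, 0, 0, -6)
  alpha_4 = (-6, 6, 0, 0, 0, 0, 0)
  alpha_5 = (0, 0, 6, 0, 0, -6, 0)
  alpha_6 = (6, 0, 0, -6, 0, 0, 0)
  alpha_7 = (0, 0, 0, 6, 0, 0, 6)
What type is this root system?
B_7

Compute the Cartan integers a_ij = 2(alpha_i, alpha_j)/(alpha_j, alpha_j); the resulting 7x7 Cartan matrix is
[[2, 0, 0, -1, -1, 0, 0], [0, 2, 0, 0, -1, 0, 0], [0, 0, 2, 0, 0, 0, -1], [-1, 0, 0, 2, 0, -1, 0], [-1, -1, 0, 0, 2, 0, 0], [0, 0, 0, -1, 0, 2, -1], [0, 0, -2, 0, 0, -1, 2]].
The roots have two lengths (squared-length ratio 2:1); the short ones are alpha_{3}. The associated Dynkin diagram is a chain of 7 nodes with a double edge at one end; the terminal node there is the unique short simple root (B_7), so the type is B_7 (the algebra so(15)).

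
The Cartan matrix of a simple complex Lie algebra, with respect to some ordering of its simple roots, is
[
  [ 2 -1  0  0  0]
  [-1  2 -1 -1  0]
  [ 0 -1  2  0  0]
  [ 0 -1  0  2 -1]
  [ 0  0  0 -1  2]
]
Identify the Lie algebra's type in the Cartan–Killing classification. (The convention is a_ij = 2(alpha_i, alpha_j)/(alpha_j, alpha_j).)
type D_5

The matrix has rank 5 with 2's on the diagonal. Reading the off-diagonal entries as Dynkin edges (a single edge where a_ij = a_ji = -1; a double or triple edge where a_ij * a_ji = 2 or 3), the diagram is a chain of 3 nodes with a fork of two nodes at one end (D_5). One simple-root ordering that puts it in standard form is (alpha_5, alpha_4, alpha_2, alpha_1, alpha_3). So the algebra is type D_5, i.e. so(10).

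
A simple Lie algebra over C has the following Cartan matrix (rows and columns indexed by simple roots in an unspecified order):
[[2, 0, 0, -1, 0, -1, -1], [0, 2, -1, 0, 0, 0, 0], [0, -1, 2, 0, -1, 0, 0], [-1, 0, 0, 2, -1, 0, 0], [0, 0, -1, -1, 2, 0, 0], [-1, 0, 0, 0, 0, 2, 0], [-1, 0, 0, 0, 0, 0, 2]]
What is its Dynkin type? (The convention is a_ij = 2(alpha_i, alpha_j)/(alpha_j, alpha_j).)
D7

The matrix has rank 7 with 2's on the diagonal. Reading the off-diagonal entries as Dynkin edges (a single edge where a_ij = a_ji = -1; a double or triple edge where a_ij * a_ji = 2 or 3), the diagram is a chain of 5 nodes with a fork of two nodes at one end (D_7). One simple-root ordering that puts it in standard form is (alpha_2, alpha_3, alpha_5, alpha_4, alpha_1, alpha_6, alpha_7). So the algebra is type D_7, i.e. so(14).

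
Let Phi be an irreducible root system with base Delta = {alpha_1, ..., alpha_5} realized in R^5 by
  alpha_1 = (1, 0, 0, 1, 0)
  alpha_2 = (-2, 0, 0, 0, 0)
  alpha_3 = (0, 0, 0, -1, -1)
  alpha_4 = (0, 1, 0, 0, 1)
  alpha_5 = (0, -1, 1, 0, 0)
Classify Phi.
C_5 (sp(10))

Compute the Cartan integers a_ij = 2(alpha_i, alpha_j)/(alpha_j, alpha_j); the resulting 5x5 Cartan matrix is
[[2, -1, -1, 0, 0], [-2, 2, 0, 0, 0], [-1, 0, 2, -1, 0], [0, 0, -1, 2, -1], [0, 0, 0, -1, 2]].
The roots have two lengths (squared-length ratio 2:1); the short ones are alpha_{1,3,4,5}. The associated Dynkin diagram is a chain of 5 nodes with a double edge at one end; the terminal node there is the unique long simple root (C_5), so the type is C_5 (the algebra sp(10)).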